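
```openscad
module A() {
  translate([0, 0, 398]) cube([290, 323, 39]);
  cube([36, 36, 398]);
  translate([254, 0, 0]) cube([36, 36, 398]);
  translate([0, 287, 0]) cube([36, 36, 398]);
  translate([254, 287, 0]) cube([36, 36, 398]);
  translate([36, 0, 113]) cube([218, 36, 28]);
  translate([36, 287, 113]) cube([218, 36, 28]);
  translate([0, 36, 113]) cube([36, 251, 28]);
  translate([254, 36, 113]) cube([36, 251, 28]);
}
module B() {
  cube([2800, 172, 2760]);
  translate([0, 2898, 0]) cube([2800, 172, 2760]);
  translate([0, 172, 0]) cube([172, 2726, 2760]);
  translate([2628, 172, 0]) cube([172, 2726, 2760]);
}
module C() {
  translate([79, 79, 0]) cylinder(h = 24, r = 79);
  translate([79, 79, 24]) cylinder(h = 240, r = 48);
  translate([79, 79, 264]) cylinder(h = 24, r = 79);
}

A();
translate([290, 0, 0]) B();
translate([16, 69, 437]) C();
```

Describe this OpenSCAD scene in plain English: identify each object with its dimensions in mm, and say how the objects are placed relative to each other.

A is a simple wooden stool: a rectangular seat 290 mm (x) by 323 mm (y), 39 mm thick, top face at z = 437 mm, on four square legs, each 36×36 mm in cross-section. The legs rest on z = 0, each flush with a corner of the seat. Four stretchers, 36 mm wide and 28 mm tall, connect adjacent legs with their undersides at z = 113 mm, each running between the inner faces of the legs it joins and aligned with the legs' outer faces on the other axis.

B is a box-shaped house frame (walls only): outside footprint 2800×3070 mm, wall height 2760 mm, wall thickness 172 mm. The two y-facing walls run the full x-width; the two x-facing walls fit between the inner faces of the y-facing walls.

C is a spool: two coaxial disc flanges of radius 79 mm and thickness 24 mm, joined by a core cylinder of radius 48 mm and height 240 mm. The lower flange rests on z = 0 and the three cylinders share a vertical axis.

The house frame is against the stool's +x side, with their −y faces flush. The spool is on top of the stool.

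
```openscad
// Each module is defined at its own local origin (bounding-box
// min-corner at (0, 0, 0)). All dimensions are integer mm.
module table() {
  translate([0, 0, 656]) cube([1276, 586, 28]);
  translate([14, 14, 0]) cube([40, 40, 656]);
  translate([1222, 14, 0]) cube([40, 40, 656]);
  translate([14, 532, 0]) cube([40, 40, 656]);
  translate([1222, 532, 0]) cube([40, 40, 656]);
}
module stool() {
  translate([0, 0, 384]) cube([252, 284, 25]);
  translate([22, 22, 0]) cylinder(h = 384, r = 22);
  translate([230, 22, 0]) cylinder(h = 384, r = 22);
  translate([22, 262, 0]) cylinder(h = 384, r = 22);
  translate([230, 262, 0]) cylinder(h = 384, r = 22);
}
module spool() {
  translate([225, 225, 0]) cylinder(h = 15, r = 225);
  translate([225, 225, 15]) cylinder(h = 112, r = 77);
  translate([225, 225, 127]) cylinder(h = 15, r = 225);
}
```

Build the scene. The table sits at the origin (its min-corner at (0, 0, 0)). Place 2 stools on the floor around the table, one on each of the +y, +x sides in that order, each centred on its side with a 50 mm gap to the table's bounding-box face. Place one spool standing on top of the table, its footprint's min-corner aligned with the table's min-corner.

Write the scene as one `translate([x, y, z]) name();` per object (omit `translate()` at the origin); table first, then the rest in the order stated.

table();
translate([512, 636, 0]) stool();
translate([1326, 151, 0]) stool();
translate([0, 0, 684]) spool();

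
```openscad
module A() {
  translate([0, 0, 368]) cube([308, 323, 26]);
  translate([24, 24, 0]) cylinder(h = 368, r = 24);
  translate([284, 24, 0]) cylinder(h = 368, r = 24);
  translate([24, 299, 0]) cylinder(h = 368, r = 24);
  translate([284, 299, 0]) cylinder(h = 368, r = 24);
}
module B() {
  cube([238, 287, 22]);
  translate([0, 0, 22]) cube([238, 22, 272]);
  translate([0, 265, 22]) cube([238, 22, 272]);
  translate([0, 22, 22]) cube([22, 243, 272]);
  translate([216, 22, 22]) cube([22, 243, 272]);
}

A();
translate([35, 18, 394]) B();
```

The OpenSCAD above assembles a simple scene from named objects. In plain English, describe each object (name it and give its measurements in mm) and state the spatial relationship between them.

A is a simple wooden stool: a rectangular seat 308 mm (x) by 323 mm (y), 26 mm thick, top face at z = 394 mm, on four round legs, each 48 mm in diameter. The legs rest on z = 0, each leg's axis is inset half a diameter from the nearest pair of seat edges (so the leg's bounding box is flush with the corner).

B is an open storage box with external size 238×287×294 mm and wall thickness 22 mm (the base is also 22 mm thick). The base covers the whole footprint; the four walls stand on the base, with the y-facing walls full-width and the x-facing walls fitting between their inner faces.

The open box is on top of the stool, centred.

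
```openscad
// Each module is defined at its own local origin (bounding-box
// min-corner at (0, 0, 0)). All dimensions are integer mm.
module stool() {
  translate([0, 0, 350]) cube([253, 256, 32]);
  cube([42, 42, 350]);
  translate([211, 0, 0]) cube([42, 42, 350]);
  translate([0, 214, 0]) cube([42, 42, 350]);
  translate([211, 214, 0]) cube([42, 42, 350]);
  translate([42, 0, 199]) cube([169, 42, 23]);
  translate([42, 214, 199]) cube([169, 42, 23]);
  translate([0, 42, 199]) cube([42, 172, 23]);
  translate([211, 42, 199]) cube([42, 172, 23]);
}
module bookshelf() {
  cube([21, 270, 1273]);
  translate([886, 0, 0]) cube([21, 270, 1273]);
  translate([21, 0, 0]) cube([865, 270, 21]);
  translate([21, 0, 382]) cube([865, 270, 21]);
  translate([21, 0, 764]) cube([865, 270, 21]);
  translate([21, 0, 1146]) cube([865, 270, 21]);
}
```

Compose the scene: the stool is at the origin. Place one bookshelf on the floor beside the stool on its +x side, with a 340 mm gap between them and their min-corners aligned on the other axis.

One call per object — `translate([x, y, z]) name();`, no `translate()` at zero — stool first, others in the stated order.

stool();
translate([593, 0, 0]) bookshelf();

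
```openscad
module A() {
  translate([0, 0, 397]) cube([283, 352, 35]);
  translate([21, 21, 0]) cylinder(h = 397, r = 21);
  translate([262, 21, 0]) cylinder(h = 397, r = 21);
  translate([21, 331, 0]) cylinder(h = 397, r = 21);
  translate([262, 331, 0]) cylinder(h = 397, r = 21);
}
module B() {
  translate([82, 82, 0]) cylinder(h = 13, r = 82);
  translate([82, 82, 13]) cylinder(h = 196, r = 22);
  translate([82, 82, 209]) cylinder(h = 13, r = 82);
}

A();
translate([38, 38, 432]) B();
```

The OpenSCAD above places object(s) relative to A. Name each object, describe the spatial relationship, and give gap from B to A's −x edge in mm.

A is a stool. B is a spool. The spool is on top of the stool. The gap from the spool to the stool's −x edge is 38 mm.

The spool's min-x is at 38; the stool's min-x is 0; gap = 38 mm.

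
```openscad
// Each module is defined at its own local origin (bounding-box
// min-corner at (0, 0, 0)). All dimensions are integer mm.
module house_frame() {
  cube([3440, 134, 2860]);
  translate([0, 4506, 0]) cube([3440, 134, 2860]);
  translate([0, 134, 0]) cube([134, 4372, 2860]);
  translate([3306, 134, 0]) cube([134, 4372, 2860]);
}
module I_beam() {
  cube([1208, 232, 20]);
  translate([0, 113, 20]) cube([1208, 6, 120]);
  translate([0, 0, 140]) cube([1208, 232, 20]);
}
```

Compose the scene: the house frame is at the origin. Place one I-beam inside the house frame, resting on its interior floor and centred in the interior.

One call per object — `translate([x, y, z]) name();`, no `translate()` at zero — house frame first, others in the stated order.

house_frame();
translate([1116, 2204, 0]) I_beam();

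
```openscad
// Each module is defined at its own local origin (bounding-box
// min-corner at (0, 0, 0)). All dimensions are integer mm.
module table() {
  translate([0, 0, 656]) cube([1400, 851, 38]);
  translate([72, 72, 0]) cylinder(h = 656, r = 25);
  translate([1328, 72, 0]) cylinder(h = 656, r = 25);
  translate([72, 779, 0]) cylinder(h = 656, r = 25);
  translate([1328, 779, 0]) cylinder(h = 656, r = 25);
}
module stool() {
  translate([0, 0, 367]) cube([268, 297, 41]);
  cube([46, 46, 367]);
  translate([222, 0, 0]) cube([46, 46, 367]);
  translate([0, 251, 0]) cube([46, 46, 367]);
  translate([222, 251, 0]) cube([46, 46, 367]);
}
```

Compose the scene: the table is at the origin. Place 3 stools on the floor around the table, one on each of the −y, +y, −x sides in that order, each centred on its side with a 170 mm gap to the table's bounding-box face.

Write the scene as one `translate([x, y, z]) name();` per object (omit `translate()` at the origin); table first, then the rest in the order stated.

table();
translate([566, -467, 0]) stool();
translate([566, 1021, 0]) stool();
translate([-438, 277, 0]) stool();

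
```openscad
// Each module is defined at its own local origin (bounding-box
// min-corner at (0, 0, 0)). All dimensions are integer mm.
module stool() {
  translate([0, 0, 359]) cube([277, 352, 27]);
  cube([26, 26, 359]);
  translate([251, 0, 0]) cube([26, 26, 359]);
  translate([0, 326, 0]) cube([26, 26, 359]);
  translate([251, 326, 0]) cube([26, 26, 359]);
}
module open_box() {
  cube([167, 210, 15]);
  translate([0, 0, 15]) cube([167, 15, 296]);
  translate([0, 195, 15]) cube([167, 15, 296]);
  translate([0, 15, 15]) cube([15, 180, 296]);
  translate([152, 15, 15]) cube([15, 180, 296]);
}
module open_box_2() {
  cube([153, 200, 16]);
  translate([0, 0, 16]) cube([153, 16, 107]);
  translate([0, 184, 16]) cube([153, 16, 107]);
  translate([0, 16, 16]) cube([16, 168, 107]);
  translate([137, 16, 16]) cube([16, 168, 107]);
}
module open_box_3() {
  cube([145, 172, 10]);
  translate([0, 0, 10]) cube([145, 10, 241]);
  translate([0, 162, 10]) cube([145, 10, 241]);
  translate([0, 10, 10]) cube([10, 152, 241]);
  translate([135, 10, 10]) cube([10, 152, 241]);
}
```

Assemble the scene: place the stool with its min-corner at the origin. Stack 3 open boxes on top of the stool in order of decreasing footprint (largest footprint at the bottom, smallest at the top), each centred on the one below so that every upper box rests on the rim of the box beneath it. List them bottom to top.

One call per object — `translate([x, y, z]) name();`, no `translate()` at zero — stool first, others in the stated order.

stool();
translate([55, 71, 386]) open_box();
translate([62, 76, 697]) open_box_2();
translate([66, 90, 820]) open_box_3();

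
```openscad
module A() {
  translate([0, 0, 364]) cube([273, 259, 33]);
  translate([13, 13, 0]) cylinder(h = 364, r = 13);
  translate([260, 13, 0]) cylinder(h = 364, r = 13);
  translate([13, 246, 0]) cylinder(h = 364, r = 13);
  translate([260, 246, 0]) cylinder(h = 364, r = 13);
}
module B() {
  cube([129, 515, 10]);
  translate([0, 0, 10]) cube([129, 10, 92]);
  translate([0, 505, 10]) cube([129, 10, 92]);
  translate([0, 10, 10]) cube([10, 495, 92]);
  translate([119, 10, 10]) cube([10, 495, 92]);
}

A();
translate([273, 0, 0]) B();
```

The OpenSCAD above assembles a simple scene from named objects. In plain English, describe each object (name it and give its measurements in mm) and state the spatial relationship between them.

A is a four-legged stool. The seat is a 273×259×33 mm slab whose top surface is at z = 397 mm; four round legs, each 26 mm in diameter, run from the floor (z = 0) to the underside of the seat, each leg's axis is inset half a diameter from the nearest pair of seat edges (so the leg's bounding box is flush with the corner).

B is an open storage box with external size 129×515×102 mm and wall thickness 10 mm (the base is also 10 mm thick). The base covers the whole footprint; the four walls stand on the base, with the y-facing walls full-width and the x-facing walls fitting between their inner faces.

The open box is against the stool's +x side, with their −y faces flush.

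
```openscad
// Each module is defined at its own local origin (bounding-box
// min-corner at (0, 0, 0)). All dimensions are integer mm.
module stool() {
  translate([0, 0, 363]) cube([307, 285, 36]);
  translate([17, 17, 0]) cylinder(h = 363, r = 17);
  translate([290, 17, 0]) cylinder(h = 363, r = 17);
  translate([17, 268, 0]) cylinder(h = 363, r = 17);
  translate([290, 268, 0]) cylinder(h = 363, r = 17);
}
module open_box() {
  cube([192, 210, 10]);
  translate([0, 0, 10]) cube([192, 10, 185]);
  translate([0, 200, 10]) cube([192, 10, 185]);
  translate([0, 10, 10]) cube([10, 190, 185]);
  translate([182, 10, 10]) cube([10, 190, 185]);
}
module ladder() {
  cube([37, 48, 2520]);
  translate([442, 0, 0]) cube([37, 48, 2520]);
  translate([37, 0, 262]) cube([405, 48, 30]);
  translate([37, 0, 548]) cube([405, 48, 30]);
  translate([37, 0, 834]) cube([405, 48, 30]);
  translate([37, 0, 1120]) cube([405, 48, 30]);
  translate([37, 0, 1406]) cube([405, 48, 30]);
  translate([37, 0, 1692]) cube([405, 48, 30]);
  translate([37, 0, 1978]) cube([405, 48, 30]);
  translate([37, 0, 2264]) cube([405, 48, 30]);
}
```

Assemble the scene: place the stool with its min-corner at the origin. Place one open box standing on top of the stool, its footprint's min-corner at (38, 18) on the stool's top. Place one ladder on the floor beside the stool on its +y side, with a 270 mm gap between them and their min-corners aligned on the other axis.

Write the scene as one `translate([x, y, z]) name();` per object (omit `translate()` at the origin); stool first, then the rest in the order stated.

stool();
translate([38, 18, 399]) open_box();
translate([0, 555, 0]) ladder();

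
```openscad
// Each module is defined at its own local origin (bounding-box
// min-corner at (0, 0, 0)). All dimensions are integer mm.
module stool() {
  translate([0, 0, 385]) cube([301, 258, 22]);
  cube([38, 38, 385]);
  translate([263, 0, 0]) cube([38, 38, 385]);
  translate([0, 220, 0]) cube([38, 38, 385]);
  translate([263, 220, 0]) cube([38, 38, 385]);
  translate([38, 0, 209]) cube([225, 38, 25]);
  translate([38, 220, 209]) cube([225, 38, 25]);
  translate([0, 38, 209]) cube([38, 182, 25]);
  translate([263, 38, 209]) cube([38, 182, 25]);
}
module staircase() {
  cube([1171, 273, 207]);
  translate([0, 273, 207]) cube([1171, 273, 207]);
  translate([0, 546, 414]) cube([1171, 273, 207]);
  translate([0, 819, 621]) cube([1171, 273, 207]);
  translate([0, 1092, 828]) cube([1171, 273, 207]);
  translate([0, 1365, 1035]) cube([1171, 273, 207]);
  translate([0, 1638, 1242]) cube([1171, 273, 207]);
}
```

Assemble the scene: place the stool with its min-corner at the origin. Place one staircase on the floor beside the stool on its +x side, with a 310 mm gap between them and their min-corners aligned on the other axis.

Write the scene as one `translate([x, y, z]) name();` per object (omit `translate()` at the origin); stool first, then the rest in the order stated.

stool();
translate([611, 0, 0]) staircase();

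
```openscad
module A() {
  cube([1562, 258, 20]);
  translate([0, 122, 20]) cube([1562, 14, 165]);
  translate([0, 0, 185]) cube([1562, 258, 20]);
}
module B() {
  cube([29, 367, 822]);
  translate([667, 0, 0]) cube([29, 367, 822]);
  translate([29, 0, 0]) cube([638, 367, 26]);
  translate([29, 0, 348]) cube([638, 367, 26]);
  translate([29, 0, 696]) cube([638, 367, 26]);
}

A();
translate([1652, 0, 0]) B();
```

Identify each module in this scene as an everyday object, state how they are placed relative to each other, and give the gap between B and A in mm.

A is an I-beam. B is a bookshelf. The bookshelf is on the floor beside the I-beam on its +x side. The gap between the bookshelf and the I-beam is 90 mm.

The bookshelf's nearest face is 90 mm from the I-beam's +x face.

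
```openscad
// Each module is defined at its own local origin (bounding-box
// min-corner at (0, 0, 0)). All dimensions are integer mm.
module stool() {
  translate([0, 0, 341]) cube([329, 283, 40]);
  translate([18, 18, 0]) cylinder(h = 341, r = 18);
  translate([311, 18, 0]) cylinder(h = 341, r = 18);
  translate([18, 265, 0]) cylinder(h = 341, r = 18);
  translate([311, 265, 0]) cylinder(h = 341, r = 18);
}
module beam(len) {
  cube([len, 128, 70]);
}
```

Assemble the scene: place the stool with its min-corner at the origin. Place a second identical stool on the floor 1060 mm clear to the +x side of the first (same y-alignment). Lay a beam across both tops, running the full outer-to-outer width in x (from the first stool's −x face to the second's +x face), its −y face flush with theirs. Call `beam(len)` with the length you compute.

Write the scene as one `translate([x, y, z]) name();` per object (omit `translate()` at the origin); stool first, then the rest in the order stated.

stool();
translate([1389, 0, 0]) stool();
translate([0, 0, 381]) beam(1718);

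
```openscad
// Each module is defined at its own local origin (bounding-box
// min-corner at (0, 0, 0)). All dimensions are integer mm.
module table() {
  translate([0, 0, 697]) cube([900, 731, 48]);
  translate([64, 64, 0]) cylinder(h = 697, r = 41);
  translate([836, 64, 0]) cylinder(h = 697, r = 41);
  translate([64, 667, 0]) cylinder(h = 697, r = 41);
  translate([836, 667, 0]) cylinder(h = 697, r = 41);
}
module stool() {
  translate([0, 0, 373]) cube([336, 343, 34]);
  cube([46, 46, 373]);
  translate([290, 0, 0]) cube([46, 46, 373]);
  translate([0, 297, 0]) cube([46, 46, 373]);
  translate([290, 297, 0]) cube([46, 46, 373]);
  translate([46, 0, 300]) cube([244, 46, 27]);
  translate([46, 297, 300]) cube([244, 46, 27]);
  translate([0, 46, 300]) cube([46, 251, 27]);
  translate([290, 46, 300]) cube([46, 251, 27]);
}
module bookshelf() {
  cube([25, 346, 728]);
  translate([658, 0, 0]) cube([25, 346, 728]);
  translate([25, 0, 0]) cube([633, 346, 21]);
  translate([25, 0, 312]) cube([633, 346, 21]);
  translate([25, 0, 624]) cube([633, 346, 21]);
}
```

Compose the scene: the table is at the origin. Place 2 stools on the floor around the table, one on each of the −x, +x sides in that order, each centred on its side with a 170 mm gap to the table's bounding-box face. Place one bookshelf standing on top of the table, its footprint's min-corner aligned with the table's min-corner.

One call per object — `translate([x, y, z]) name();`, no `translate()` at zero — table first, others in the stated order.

table();
translate([-506, 194, 0]) stool();
translate([1070, 194, 0]) stool();
translate([0, 0, 745]) bookshelf();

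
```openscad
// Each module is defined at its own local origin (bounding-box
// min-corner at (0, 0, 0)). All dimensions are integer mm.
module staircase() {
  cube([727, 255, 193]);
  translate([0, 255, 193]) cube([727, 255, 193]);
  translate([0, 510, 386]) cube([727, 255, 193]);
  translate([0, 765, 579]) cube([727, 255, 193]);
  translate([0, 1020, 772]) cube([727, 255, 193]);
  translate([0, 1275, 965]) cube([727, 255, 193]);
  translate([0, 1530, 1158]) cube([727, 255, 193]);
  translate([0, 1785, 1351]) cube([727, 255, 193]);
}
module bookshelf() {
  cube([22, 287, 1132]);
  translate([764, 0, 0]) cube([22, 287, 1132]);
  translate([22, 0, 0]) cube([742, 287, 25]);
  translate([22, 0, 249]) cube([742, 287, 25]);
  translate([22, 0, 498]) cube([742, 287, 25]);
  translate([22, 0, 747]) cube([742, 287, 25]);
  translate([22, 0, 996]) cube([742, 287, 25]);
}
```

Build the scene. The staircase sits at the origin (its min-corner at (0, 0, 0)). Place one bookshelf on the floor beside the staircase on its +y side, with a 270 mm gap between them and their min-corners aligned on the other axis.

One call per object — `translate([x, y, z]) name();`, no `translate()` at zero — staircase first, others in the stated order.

staircase();
translate([0, 2310, 0]) bookshelf();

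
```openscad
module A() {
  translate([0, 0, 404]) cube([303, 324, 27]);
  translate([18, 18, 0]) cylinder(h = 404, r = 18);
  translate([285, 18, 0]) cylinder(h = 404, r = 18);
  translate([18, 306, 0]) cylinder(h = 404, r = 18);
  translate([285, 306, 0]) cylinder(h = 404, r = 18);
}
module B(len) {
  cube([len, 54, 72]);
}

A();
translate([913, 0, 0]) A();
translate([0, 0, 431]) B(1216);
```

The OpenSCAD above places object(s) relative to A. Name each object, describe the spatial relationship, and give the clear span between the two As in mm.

A is a stool. B is a beam. A beam spans the tops of two stools. The clear span between the two stools is 610 mm.

Second stool starts at x = 913; first ends at x = 303; clear span = 913 − 303 = 610 mm.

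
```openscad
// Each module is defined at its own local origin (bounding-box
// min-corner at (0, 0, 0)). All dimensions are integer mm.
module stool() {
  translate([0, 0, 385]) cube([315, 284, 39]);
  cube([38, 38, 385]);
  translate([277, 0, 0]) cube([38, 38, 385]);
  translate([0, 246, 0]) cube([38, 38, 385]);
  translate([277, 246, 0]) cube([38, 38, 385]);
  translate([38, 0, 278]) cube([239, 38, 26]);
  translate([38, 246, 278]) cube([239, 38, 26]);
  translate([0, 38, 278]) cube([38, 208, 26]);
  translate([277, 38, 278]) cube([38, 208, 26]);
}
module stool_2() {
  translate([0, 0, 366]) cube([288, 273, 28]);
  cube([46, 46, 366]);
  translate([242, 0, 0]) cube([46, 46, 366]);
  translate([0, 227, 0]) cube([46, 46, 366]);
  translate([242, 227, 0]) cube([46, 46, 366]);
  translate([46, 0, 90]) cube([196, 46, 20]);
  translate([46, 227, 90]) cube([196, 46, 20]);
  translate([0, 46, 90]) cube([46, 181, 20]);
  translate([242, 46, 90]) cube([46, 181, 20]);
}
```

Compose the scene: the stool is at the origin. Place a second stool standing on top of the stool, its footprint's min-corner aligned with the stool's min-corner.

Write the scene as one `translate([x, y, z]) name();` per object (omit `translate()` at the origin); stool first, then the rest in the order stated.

stool();
translate([0, 0, 424]) stool_2();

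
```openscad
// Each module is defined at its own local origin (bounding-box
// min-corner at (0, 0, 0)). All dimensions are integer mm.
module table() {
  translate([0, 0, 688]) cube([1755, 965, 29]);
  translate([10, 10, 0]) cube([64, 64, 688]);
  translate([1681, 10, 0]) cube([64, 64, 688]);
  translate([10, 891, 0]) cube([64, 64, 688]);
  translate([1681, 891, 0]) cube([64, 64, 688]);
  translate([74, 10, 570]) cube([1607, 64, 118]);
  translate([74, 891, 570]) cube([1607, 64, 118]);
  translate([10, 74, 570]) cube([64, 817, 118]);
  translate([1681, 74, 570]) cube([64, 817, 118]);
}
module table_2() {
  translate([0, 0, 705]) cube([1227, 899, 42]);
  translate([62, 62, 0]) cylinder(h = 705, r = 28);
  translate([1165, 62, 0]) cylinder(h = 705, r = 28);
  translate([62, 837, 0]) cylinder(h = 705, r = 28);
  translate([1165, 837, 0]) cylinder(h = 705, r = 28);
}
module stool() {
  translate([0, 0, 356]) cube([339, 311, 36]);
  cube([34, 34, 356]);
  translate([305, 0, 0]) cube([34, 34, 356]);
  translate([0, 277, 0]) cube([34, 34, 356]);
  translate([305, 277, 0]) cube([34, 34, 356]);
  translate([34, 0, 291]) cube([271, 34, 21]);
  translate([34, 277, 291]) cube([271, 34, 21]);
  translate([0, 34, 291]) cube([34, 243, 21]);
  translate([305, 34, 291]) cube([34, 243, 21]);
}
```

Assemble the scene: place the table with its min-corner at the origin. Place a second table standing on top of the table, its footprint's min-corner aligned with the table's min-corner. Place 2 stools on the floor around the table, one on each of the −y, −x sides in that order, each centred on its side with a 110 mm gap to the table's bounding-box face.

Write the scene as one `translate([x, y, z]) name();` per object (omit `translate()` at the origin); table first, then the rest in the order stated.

table();
translate([0, 0, 717]) table_2();
translate([708, -421, 0]) stool();
translate([-449, 327, 0]) stool();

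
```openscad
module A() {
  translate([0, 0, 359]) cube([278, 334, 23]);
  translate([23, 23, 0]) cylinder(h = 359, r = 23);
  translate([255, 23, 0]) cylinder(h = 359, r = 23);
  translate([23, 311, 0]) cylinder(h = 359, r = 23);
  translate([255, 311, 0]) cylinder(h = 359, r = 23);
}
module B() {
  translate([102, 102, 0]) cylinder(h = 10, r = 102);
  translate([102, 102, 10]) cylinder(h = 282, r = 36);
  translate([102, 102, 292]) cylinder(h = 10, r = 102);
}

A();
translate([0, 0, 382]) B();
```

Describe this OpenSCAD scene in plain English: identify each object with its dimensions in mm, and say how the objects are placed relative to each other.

A is a simple wooden stool: a rectangular seat 278 mm (x) by 334 mm (y), 23 mm thick, top face at z = 382 mm, on four round legs, each 46 mm in diameter. The legs rest on z = 0, each leg's axis is inset half a diameter from the nearest pair of seat edges (so the leg's bounding box is flush with the corner).

B is a spool: two coaxial disc flanges of radius 102 mm and thickness 10 mm, joined by a core cylinder of radius 36 mm and height 282 mm. The lower flange rests on z = 0 and the three cylinders share a vertical axis.

The spool is on top of the stool.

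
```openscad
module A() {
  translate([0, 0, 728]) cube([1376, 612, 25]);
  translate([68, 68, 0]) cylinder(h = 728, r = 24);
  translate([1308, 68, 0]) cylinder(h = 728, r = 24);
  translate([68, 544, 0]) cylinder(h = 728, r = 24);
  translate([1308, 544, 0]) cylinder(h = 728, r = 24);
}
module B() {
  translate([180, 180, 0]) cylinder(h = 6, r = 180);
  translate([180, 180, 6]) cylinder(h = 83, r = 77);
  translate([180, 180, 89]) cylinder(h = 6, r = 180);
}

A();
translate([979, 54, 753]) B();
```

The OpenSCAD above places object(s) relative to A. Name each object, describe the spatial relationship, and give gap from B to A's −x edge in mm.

The spool's min-x is at 979; the table's min-x is 0; gap = 979 mm.

A is a table. B is a spool. The spool is on top of the table. The gap from the spool to the table's −x edge is 979 mm.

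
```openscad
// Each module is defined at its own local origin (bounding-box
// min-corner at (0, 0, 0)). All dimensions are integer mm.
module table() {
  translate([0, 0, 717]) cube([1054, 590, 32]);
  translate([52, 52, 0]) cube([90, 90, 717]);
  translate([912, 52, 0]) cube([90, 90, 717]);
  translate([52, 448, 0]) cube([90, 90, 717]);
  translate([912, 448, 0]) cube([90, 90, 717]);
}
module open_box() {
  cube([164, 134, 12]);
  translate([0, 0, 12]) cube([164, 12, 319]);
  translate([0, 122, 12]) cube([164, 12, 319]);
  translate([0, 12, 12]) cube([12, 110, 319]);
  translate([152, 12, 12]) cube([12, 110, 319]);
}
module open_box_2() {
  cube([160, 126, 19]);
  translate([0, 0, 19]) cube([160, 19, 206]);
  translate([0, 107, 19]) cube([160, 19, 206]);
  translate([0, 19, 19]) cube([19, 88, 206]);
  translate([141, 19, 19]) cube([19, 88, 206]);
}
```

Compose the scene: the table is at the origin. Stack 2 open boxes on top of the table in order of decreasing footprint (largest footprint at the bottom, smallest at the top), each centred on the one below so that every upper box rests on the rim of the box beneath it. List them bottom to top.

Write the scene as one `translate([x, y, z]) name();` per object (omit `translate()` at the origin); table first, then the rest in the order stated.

table();
translate([445, 228, 749]) open_box();
translate([447, 232, 1080]) open_box_2();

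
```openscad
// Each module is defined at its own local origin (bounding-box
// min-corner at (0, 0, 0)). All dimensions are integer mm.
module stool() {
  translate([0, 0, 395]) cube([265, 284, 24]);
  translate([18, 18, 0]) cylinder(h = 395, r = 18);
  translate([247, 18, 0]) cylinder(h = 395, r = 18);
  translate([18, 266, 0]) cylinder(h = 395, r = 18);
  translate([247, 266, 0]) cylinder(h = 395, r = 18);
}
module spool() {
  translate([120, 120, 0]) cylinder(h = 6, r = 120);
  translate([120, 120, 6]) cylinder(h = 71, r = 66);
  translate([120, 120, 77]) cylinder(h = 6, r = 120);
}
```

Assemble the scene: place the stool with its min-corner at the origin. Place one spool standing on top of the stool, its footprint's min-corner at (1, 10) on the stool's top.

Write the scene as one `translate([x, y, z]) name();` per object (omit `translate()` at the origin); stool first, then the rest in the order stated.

stool();
translate([1, 10, 419]) spool();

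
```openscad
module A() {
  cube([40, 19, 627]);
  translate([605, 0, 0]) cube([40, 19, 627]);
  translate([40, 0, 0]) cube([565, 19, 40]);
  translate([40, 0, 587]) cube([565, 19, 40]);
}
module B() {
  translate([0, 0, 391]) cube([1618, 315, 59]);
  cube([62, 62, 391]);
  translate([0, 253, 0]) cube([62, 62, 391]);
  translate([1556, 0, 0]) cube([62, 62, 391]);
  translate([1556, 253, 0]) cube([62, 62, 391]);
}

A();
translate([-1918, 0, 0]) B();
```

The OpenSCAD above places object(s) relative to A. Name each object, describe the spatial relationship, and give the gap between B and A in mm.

The bench's nearest face is 300 mm from the picture frame's −x face.

A is a picture frame. B is a bench. The bench is on the floor beside the picture frame on its −x side. The gap between the bench and the picture frame is 300 mm.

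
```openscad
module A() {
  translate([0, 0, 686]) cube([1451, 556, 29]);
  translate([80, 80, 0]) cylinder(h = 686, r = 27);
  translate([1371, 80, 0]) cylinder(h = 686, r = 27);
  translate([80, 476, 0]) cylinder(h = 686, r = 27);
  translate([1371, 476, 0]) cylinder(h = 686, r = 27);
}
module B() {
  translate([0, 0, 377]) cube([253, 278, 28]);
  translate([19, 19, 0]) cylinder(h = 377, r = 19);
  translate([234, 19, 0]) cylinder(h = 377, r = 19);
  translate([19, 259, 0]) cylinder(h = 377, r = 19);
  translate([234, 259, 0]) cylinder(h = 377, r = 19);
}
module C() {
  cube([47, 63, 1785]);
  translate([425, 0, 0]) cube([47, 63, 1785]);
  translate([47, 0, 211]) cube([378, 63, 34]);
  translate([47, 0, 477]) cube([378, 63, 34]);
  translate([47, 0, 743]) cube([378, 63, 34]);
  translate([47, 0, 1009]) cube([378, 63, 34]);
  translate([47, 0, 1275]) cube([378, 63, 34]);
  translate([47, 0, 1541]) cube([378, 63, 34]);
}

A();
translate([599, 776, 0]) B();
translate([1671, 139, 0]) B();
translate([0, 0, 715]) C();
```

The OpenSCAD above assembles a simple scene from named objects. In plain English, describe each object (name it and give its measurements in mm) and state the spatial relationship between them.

A is a table with a 1451×556 mm rectangular top, 29 mm thick, top surface at z = 715 mm, supported by four round legs of 54 mm diameter, each leg's bounding box inset 53 mm from the nearest pair of top edges, running from the floor.

B is a four-legged stool. The seat is a 253×278×28 mm slab whose top surface is at z = 405 mm; four round legs, each 38 mm in diameter, run from the floor (z = 0) to the underside of the seat, each leg's axis is inset half a diameter from the nearest pair of seat edges (so the leg's bounding box is flush with the corner).

C is a wooden ladder with two side rails of 47×63 mm section and 1785 mm height, set 472 mm apart overall. Between them run 6 rectangular rungs (63 mm deep, 34 mm thick), front faces flush with the rails' −y face. The bottom of the first rung is 211 mm above the floor and each subsequent rung is 266 mm higher than the one below.

Two stools sit around the table at the +y, +x sides. The ladder is on top of the table.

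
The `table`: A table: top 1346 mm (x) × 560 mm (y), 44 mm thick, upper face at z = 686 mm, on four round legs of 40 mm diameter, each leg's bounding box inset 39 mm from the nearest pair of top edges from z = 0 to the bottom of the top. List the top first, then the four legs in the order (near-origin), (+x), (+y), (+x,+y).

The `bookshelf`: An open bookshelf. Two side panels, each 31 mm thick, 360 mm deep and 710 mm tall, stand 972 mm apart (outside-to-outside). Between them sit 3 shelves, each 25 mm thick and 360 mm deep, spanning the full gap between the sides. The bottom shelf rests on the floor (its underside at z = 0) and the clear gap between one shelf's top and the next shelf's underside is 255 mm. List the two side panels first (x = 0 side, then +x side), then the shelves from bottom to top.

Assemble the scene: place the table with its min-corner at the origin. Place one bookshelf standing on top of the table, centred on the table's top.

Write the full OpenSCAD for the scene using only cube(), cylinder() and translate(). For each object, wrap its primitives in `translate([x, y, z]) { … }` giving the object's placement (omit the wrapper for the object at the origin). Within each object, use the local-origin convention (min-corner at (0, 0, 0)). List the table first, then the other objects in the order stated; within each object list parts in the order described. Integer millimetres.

translate([0, 0, 642]) cube([1346, 560, 44]);
translate([59, 59, 0]) cylinder(h = 642, r = 20);
translate([1287, 59, 0]) cylinder(h = 642, r = 20);
translate([59, 501, 0]) cylinder(h = 642, r = 20);
translate([1287, 501, 0]) cylinder(h = 642, r = 20);
translate([187, 100, 686]) {
  cube([31, 360, 710]);
  translate([941, 0, 0]) cube([31, 360, 710]);
  translate([31, 0, 0]) cube([910, 360, 25]);
  translate([31, 0, 280]) cube([910, 360, 25]);
  translate([31, 0, 560]) cube([910, 360, 25]);
}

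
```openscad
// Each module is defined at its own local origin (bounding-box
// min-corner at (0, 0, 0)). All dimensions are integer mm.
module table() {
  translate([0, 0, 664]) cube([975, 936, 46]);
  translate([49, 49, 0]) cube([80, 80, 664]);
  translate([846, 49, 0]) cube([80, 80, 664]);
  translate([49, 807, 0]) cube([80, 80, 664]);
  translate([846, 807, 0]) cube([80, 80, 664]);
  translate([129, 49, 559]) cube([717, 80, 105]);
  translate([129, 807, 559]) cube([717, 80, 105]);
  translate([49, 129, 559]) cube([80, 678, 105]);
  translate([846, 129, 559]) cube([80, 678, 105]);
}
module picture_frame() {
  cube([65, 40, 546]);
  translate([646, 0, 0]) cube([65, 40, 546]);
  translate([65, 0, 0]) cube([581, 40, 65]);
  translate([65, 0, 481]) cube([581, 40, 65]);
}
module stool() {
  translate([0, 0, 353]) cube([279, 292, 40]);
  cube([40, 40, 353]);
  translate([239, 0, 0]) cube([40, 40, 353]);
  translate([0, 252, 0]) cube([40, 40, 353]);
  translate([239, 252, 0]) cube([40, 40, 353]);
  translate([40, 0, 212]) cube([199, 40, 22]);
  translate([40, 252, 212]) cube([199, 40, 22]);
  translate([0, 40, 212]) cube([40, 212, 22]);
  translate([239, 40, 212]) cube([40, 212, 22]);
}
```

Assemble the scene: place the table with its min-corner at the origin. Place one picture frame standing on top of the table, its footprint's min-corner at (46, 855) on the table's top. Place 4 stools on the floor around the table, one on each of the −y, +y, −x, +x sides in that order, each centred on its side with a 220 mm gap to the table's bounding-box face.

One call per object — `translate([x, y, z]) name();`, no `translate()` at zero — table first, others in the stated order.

table();
translate([46, 855, 710]) picture_frame();
translate([348, -512, 0]) stool();
translate([348, 1156, 0]) stool();
translate([-499, 322, 0]) stool();
translate([1195, 322, 0]) stool();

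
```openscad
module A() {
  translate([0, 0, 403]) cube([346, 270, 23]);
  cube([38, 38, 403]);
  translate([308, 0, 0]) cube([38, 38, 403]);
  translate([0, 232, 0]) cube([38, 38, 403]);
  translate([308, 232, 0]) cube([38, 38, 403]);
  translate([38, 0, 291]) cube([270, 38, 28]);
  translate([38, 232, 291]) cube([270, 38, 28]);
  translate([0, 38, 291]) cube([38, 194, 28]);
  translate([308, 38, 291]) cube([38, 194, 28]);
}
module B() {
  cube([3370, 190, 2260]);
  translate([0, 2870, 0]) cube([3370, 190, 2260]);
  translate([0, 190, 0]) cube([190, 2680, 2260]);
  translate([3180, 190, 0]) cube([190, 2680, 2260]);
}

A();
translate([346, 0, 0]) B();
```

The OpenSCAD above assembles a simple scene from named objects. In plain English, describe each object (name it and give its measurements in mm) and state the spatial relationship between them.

A is a four-legged stool. The seat is 346×270 mm, 23 mm thick, top at z = 426 mm. It stands on four square legs, each 38×38 mm in cross-section, from z = 0 to the seat underside, each flush with a corner of the seat. Four stretchers, 38 mm wide and 28 mm tall, connect adjacent legs with their undersides at z = 291 mm, each running between the inner faces of the legs it joins and aligned with the legs' outer faces on the other axis.

B is the wall frame of a small rectangular building: four walls, each 2260 mm tall and 190 mm thick, enclosing a footprint 3370 mm (x) by 3060 mm (y) outside-to-outside, with no floor or roof. The front and back walls (the −y and +y sides) span the full width; the two side walls fit between them.

The house frame is against the stool's +x side, with their −y faces flush.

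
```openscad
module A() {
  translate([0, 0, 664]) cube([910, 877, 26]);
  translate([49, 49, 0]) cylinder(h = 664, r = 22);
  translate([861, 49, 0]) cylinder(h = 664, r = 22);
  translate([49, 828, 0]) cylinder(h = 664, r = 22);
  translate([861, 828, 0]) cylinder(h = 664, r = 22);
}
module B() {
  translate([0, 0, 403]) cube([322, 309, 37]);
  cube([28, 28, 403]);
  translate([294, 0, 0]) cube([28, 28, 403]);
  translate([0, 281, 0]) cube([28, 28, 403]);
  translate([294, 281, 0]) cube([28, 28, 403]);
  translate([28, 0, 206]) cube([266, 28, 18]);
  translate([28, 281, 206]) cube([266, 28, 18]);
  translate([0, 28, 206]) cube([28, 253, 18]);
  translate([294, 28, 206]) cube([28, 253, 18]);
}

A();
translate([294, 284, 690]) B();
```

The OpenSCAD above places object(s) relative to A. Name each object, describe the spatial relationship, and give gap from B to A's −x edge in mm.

The stool's min-x is at 294; the table's min-x is 0; gap = 294 mm.

A is a table. B is a stool. The stool is on top of the table, centred. The gap from the stool to the table's −x edge is 294 mm.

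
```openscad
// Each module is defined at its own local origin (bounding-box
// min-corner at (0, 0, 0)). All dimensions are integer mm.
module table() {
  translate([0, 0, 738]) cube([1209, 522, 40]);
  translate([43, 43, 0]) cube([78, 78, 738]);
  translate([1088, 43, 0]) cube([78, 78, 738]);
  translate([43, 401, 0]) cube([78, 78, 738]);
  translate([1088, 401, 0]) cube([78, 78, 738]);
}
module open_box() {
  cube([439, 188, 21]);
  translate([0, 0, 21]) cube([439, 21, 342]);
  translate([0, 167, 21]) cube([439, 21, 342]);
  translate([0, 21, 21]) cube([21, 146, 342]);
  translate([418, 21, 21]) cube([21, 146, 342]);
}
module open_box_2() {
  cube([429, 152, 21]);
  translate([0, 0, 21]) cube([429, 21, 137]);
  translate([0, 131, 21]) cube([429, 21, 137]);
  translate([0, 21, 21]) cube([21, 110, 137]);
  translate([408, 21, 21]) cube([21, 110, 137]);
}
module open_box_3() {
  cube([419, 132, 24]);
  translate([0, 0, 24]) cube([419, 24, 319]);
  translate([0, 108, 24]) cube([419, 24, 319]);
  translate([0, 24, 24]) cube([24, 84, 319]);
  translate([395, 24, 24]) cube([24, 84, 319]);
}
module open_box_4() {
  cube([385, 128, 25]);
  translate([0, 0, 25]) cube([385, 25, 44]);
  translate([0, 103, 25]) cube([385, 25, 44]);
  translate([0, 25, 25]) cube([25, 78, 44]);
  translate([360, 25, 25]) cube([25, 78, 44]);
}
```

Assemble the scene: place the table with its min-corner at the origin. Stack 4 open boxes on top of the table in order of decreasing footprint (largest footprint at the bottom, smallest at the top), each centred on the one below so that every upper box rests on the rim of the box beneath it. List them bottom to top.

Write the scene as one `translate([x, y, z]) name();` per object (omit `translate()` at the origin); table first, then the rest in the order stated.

table();
translate([385, 167, 778]) open_box();
translate([390, 185, 1141]) open_box_2();
translate([395, 195, 1299]) open_box_3();
translate([412, 197, 1642]) open_box_4();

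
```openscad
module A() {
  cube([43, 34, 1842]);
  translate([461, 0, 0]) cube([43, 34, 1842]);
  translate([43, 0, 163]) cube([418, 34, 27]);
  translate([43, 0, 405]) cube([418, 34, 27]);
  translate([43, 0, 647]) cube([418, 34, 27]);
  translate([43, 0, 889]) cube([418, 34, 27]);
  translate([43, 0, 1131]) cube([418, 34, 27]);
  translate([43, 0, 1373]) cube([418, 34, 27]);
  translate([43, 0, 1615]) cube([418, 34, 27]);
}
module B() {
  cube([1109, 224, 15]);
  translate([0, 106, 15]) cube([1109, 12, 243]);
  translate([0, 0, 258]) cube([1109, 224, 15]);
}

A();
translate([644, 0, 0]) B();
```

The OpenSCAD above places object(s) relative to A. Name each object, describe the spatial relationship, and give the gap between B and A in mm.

The I-beam's nearest face is 140 mm from the ladder's +x face.

A is a ladder. B is an I-beam. The I-beam is on the floor beside the ladder on its +x side. The gap between the I-beam and the ladder is 140 mm.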